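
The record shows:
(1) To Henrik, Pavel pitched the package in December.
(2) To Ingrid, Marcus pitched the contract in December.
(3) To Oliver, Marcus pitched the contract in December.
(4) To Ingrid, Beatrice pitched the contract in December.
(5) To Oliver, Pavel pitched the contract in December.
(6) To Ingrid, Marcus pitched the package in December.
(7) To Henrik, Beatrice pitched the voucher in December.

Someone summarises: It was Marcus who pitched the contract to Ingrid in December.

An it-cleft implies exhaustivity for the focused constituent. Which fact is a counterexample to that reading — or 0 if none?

4

The cleft puts "Marcus" in focus and presupposes the open proposition with the contract as thing and Ingrid as recipient and in December as setting.
The exhaustive reading says no other agent fits that background.
But fact (4) also has the contract as thing and Ingrid as recipient and in December as setting, with agent = Beatrice — so the exhaustive reading fails.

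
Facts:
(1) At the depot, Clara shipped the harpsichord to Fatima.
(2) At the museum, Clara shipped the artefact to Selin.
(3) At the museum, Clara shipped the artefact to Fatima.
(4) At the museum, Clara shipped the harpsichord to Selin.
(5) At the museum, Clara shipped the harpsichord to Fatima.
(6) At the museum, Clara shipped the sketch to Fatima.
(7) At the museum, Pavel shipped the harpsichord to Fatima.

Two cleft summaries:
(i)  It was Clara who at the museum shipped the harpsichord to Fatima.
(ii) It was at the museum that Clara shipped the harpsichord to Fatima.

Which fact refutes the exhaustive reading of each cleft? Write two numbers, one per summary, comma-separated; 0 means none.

Summary (i) focuses "Clara" (the agent); background the harpsichord as thing and Fatima as recipient and at the museum as setting. Fact (7) matches that background with agent = Pavel — refutes (i).
Summary (ii) focuses "at the museum" (the setting); background Clara as agent and the harpsichord as thing and Fatima as recipient. Fact (1) matches that background with setting = at the depot — refutes (ii).

7, 1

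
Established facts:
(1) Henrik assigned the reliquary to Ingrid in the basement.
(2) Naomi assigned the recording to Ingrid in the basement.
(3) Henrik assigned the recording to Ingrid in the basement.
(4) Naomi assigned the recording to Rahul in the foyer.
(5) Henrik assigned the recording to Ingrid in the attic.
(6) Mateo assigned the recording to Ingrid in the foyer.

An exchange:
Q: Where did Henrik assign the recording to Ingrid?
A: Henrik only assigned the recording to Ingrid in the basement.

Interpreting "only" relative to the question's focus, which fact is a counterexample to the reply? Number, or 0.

5

The question "Where did ...?" targets the setting, so in the reply the focus falls on "in the basement".
"Only" then excludes alternative settings while the background — Henrik as agent and the recording as thing and Ingrid as recipient — is held fixed.
Fact (5) keeps Henrik as agent and the recording as thing and Ingrid as recipient but has setting = in the attic; that refutes the reply.
(Fact (1) would refute a reading with focus on the thing — but that is not what the question asks.)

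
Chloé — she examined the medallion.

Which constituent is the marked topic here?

The construction explicitly marks "Chloé" as what the sentence is about — the topic.
The remainder of the clause is the comment (what is said about the topic).

Chloé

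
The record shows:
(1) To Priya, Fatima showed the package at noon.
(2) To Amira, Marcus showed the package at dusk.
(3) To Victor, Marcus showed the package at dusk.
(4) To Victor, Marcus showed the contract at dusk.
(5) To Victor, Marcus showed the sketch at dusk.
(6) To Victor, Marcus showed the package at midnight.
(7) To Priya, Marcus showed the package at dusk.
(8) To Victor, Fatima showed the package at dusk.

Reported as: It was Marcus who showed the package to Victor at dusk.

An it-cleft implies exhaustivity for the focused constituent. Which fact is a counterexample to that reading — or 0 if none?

8

The cleft puts "Marcus" in focus and presupposes the open proposition with thing = the package, recipient = Victor, setting = at dusk.
Exhaustivity: Marcus is the only agent satisfying that background.
Fact (8) shares the background but with agent = Fatima; exhaustivity is violated.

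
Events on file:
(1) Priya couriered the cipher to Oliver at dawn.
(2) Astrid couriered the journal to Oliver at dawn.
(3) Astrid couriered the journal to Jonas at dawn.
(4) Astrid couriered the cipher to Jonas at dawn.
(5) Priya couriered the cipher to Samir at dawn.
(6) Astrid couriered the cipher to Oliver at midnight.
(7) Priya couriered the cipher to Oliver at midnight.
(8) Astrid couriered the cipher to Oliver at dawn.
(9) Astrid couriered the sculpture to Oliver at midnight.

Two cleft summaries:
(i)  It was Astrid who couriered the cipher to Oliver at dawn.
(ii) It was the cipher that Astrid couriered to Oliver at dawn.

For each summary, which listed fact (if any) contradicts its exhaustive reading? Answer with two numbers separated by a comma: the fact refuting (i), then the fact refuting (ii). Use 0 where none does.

1, 2

(i): focus "Astrid". Looking for same thing, recipient, setting (the cipher / Oliver / at dawn) with some other agent — fact (1) has Priya there. Refuted.
(ii): focus "the cipher". Looking for same agent, recipient, setting (Astrid / Oliver / at dawn) with some other thing — fact (2) has the journal there. Refuted.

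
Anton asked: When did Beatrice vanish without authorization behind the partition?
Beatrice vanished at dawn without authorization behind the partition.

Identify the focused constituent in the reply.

at dawn

The wh-word "when" asks about the time.
In the answer, "Beatrice", "without authorization" and "behind the partition" are given — repeated from the question.
The constituent filling the time gap is "at dawn"; that is the focus and would carry nuclear stress.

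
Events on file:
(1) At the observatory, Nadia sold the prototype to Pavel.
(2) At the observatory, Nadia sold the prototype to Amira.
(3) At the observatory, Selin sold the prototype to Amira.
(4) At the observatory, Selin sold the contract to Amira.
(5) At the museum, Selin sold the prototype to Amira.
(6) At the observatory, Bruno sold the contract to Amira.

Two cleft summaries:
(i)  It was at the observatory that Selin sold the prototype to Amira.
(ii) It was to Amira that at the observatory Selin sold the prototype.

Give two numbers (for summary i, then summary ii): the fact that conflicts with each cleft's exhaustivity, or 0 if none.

(i): focus "at the observatory". Looking for agent = Selin, thing = the prototype, recipient = Amira with some other setting — fact (5) has at the museum there. Refuted.
(ii): focus "Amira". No fact shares agent = Selin, thing = the prototype, setting = at the observatory with a different recipient. 0.

5, 0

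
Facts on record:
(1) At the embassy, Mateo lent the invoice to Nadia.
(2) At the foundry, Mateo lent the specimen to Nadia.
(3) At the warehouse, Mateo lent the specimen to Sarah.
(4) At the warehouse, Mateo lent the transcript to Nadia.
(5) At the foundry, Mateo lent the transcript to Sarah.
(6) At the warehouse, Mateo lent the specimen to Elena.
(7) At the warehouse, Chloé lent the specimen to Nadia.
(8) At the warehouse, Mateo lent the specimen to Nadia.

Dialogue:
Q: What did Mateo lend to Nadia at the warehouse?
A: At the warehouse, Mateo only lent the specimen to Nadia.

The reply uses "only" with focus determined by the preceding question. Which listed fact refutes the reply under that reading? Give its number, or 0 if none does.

Answering "What did ...?" puts focus on the thing — here, "the specimen".
"Only" then excludes alternative things while the background — Mateo as agent and Nadia as recipient and at the warehouse as setting — is held fixed.
Fact (4) shares the background with a different thing (the transcript) — counterexample.
(Fact (2) would refute a reading with focus on the setting — but that is not what the question asks.)

4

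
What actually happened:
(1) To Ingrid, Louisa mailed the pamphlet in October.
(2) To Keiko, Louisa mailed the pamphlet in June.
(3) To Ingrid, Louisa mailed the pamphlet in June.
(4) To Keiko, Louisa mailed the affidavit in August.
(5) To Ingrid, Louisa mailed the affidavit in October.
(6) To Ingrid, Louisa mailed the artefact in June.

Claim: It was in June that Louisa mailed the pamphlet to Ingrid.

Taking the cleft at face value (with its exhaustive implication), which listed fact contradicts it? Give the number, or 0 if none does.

The cleft puts "in June" in focus and presupposes the open proposition with same agent, thing, recipient (Louisa / the pamphlet / Ingrid).
The exhaustive reading says no other setting fits that background.
But fact (1) also has same agent, thing, recipient (Louisa / the pamphlet / Ingrid), with setting = in October — so the exhaustive reading fails.

1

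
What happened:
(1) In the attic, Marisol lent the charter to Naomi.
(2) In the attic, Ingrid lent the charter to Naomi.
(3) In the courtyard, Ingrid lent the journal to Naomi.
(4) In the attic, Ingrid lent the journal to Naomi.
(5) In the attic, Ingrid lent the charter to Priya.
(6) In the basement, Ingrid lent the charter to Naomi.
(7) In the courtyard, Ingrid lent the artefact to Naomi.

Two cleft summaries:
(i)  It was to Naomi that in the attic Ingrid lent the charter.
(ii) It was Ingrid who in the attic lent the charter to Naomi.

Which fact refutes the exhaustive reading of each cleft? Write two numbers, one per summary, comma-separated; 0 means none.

(i): focus "Naomi". Looking for agent = Ingrid, thing = the charter, setting = in the attic with some other recipient — fact (5) has Priya there. Refuted.
(ii): focus "Ingrid". Looking for thing = the charter, recipient = Naomi, setting = in the attic with some other agent — fact (1) has Marisol there. Refuted.

5, 1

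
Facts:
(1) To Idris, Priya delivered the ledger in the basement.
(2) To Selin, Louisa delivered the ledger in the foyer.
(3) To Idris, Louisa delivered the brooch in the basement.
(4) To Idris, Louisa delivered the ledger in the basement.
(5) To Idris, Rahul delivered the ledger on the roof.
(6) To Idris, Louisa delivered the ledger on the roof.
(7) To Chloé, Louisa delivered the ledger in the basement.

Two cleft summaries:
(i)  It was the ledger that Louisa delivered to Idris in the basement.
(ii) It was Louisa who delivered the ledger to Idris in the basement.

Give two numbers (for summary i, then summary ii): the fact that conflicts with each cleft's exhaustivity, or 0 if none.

(i): focus "the ledger". Looking for Louisa as agent and Idris as recipient and in the basement as setting with some other thing — fact (3) has the brooch there. Refuted.
(ii): focus "Louisa". Looking for the ledger as thing and Idris as recipient and in the basement as setting with some other agent — fact (1) has Priya there. Refuted.

3, 1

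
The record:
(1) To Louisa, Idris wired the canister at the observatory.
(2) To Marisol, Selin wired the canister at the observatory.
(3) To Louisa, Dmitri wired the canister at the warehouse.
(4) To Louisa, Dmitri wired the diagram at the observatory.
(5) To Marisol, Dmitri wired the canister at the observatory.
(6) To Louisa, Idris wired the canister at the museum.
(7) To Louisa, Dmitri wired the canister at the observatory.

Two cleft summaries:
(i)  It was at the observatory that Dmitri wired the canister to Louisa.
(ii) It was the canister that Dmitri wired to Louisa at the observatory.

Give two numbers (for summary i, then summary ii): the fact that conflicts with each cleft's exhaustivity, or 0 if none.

3, 4

(i): focus "at the observatory". Looking for agent = Dmitri, thing = the canister, recipient = Louisa with some other setting — fact (3) has at the warehouse there. Refuted.
(ii): focus "the canister". Looking for agent = Dmitri, recipient = Louisa, setting = at the observatory with some other thing — fact (4) has the diagram there. Refuted.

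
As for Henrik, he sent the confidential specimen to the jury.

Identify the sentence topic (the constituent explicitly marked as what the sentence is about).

The construction explicitly marks "Henrik" as what the sentence is about — the topic.
The remainder of the clause is the comment (what is said about the topic).

Henrik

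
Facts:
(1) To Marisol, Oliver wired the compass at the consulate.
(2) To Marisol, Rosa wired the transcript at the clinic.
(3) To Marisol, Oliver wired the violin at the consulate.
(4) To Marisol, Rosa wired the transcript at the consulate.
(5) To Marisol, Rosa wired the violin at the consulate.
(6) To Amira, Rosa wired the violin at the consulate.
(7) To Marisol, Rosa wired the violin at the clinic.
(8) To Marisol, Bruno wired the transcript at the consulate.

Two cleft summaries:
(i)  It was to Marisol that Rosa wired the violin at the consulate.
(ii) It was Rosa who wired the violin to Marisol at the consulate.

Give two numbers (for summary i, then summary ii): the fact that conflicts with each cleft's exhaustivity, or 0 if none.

6, 3

(i): focus "Marisol". Looking for same agent, thing, setting (Rosa / the violin / at the consulate) with some other recipient — fact (6) has Amira there. Refuted.
(ii): focus "Rosa". Looking for same thing, recipient, setting (the violin / Marisol / at the consulate) with some other agent — fact (3) has Oliver there. Refuted.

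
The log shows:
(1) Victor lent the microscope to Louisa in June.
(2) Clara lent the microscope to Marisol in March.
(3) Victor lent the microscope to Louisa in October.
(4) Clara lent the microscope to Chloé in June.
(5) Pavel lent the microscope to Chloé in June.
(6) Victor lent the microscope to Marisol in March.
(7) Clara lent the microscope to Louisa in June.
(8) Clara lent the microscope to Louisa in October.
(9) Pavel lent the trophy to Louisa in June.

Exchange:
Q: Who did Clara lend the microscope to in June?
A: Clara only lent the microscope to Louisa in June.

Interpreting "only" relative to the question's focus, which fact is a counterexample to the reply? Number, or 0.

4

Answering "Who did ... to ...?" puts focus on the recipient — here, "Louisa".
So "only" ranges over recipients; the rest (agent = Clara, thing = the microscope, setting = in June) is presupposed.
Fact (4) shares the background with a different recipient (Chloé) — counterexample.
(Fact (8) would refute a reading with focus on the setting — but that is not what the question asks.)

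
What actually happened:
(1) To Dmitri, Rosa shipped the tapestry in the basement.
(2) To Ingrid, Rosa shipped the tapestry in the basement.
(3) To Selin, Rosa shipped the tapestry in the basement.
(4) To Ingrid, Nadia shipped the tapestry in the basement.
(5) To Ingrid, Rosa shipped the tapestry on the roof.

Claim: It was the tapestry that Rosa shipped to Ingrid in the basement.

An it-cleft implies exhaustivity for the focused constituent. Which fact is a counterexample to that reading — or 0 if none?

The cleft puts "the tapestry" in focus and presupposes the open proposition with agent = Rosa, recipient = Ingrid, setting = in the basement.
Exhaustivity: the tapestry is the only thing satisfying that background.
Every other fact differs from the presupposition on some backgrounded slot, so none challenges the exhaustivity.

0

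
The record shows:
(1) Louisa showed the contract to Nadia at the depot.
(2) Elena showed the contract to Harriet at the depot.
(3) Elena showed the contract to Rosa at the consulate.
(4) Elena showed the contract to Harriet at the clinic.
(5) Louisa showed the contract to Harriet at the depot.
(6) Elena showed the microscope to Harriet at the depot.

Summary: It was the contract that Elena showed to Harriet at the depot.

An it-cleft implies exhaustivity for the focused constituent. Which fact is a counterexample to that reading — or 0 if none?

Focus of the cleft: "the contract" (the thing). Presupposed background: agent = Elena, recipient = Harriet, setting = at the depot.
Exhaustivity: the contract is the only thing satisfying that background.
But fact (6) also has agent = Elena, recipient = Harriet, setting = at the depot, with thing = the microscope — so the exhaustive reading fails.

6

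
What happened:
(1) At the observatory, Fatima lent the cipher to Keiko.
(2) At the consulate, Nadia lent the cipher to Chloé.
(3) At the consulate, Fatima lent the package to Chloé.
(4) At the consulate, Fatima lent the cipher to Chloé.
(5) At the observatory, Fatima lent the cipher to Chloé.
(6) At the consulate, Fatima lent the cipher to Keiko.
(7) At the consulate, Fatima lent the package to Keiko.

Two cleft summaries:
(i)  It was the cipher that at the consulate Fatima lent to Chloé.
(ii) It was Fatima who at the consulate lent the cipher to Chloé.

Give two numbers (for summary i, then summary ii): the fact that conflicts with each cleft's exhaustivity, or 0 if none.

(i): focus "the cipher". Looking for Fatima as agent and Chloé as recipient and at the consulate as setting with some other thing — fact (3) has the package there. Refuted.
(ii): focus "Fatima". Looking for the cipher as thing and Chloé as recipient and at the consulate as setting with some other agent — fact (2) has Nadia there. Refuted.

3, 2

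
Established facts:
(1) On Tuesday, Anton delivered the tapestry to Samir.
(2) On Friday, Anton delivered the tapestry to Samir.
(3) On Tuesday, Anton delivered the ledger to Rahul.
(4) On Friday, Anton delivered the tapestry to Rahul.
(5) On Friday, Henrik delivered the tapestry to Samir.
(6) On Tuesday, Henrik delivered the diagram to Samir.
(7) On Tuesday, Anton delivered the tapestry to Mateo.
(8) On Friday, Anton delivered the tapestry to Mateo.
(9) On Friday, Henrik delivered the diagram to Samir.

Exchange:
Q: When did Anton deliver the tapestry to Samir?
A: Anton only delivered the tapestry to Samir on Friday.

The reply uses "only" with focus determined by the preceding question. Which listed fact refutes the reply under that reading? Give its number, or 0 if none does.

1

Answering "When did ...?" puts focus on the setting — here, "on Friday".
"Only" then excludes alternative settings while the background — Anton as agent and the tapestry as thing and Samir as recipient — is held fixed.
Fact (1) shares the background with a different setting (on Tuesday) — counterexample.
(Fact (4) would refute a reading with focus on the recipient — but that is not what the question asks.)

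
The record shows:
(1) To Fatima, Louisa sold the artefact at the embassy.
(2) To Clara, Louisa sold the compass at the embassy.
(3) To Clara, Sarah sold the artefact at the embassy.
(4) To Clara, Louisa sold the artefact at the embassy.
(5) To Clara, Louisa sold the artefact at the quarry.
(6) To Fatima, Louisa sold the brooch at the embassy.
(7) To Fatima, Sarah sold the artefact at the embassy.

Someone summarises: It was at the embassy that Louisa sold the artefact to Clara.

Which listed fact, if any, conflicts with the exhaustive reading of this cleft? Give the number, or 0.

Focus of the cleft: "at the embassy" (the setting). Presupposed background: agent = Louisa, thing = the artefact, recipient = Clara.
The exhaustive reading says no other setting fits that background.
But fact (5) also has agent = Louisa, thing = the artefact, recipient = Clara, with setting = at the quarry — so the exhaustive reading fails.

5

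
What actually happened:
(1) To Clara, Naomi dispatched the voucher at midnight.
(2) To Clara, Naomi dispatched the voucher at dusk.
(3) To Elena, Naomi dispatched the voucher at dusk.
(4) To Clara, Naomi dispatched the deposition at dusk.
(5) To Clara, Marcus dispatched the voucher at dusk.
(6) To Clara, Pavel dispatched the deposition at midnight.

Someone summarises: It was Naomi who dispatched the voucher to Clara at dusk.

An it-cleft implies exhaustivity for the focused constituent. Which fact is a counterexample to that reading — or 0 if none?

5

The cleft puts "Naomi" in focus and presupposes the open proposition with thing = the voucher, recipient = Clara, setting = at dusk.
Exhaustivity: Naomi is the only agent satisfying that background.
Fact (5) shares the background but with agent = Marcus; exhaustivity is violated.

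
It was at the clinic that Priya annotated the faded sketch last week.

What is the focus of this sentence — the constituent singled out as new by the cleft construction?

at the clinic

In an it-cleft "It was X that/who ...", the clefted constituent X is the focus; the that/who-clause expresses the presupposed open proposition.
Here the focus is "at the clinic". The backgrounded (presupposed) material includes "Priya", "the faded sketch" and "last week".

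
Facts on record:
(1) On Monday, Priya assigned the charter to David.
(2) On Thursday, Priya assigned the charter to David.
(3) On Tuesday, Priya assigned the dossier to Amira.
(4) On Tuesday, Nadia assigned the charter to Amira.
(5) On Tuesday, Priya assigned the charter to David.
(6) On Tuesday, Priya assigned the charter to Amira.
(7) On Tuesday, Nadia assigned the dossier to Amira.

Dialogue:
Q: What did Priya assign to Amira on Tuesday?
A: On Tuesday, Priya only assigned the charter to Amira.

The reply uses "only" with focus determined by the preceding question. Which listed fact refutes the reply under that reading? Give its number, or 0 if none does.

The question "What did ...?" targets the thing, so in the reply the focus falls on "the charter".
"Only" then excludes alternative things while the background — Priya as agent and Amira as recipient and on Tuesday as setting — is held fixed.
Fact (3) keeps Priya as agent and Amira as recipient and on Tuesday as setting but has thing = the dossier; that refutes the reply.
(Fact (5) would refute a reading with focus on the recipient — but that is not what the question asks.)

3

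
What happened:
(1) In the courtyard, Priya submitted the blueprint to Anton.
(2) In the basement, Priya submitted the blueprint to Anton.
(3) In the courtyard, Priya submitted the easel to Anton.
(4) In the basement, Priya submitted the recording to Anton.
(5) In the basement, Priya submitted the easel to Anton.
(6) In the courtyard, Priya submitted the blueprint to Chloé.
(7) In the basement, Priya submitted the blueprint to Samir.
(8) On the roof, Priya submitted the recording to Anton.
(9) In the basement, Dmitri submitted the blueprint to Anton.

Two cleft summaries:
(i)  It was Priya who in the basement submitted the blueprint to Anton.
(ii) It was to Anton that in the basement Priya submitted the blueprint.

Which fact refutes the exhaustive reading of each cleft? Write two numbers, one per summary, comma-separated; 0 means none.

9, 7

(i): focus "Priya". Looking for same thing, recipient, setting (the blueprint / Anton / in the basement) with some other agent — fact (9) has Dmitri there. Refuted.
(ii): focus "Anton". Looking for same agent, thing, setting (Priya / the blueprint / in the basement) with some other recipient — fact (7) has Samir there. Refuted.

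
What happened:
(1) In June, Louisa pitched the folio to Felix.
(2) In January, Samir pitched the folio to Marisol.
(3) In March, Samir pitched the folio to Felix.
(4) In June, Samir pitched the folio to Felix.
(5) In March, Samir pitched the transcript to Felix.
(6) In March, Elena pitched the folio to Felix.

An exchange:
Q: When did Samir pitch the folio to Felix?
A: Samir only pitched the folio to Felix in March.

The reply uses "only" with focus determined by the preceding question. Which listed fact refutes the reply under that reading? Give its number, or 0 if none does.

4

The question "When did ...?" targets the setting, so in the reply the focus falls on "in March".
So "only" ranges over settings; the rest (Samir as agent and the folio as thing and Felix as recipient) is presupposed.
Fact (4) shares the background with a different setting (in June) — counterexample.
(Fact (5) would refute a reading with focus on the thing — but that is not what the question asks.)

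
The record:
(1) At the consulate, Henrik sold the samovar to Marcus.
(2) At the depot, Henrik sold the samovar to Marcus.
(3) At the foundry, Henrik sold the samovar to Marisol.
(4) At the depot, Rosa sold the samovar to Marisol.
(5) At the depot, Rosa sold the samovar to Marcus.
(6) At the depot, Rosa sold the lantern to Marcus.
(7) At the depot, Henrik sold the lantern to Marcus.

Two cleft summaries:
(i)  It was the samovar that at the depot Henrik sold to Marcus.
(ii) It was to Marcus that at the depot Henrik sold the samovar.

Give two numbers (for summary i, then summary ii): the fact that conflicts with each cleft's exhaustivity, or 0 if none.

(i): focus "the samovar". Looking for same agent, recipient, setting (Henrik / Marcus / at the depot) with some other thing — fact (7) has the lantern there. Refuted.
(ii): focus "Marcus". No fact shares same agent, thing, setting (Henrik / the samovar / at the depot) with a different recipient. 0.

7, 0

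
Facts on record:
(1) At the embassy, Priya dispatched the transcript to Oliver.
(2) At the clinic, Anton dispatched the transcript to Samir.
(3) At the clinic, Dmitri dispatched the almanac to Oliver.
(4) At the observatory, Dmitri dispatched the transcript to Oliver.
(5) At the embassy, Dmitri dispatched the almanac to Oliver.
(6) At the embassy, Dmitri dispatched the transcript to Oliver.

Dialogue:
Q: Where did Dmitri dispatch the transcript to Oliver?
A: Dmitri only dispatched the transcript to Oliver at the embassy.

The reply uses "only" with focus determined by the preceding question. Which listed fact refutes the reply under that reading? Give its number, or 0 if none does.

Answering "Where did ...?" puts focus on the setting — here, "at the embassy".
So "only" ranges over settings; the rest (agent = Dmitri, thing = the transcript, recipient = Oliver) is presupposed.
Fact (4) shares the background with a different setting (at the observatory) — counterexample.
(Fact (5) would refute a reading with focus on the thing — but that is not what the question asks.)

4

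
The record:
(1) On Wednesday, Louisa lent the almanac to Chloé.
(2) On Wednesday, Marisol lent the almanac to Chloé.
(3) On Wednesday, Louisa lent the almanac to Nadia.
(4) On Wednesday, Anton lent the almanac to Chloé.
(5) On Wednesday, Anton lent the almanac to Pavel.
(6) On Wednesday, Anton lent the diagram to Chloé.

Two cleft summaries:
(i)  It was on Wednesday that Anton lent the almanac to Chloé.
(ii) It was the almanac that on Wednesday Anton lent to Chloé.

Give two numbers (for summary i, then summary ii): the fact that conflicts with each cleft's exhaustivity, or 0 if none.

(i): focus "on Wednesday". No fact shares Anton as agent and the almanac as thing and Chloé as recipient with a different setting. 0.
(ii): focus "the almanac". Looking for Anton as agent and Chloé as recipient and on Wednesday as setting with some other thing — fact (6) has the diagram there. Refuted.

0, 6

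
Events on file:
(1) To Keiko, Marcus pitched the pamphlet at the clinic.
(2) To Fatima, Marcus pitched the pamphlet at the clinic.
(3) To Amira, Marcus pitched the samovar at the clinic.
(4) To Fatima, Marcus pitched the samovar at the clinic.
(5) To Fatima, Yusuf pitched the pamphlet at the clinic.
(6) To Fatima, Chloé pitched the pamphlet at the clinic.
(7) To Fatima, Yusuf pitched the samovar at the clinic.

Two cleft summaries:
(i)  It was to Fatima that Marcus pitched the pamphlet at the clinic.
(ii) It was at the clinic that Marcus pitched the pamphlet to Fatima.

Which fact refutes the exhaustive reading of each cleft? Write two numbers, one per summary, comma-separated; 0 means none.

1, 0

(i): focus "Fatima". Looking for agent = Marcus, thing = the pamphlet, setting = at the clinic with some other recipient — fact (1) has Keiko there. Refuted.
(ii): focus "at the clinic". No fact shares agent = Marcus, thing = the pamphlet, recipient = Fatima with a different setting. 0.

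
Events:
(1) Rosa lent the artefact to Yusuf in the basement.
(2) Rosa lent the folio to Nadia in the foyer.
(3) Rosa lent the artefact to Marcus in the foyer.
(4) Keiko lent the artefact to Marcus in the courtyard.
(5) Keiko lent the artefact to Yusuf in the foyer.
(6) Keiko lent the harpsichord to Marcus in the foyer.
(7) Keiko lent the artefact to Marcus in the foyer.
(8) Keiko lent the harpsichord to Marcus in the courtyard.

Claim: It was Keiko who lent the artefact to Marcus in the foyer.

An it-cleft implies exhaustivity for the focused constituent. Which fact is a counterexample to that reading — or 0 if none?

3

The cleft puts "Keiko" in focus and presupposes the open proposition with the artefact as thing and Marcus as recipient and in the foyer as setting.
The exhaustive reading says no other agent fits that background.
Fact (3) shares the background but with agent = Rosa; exhaustivity is violated.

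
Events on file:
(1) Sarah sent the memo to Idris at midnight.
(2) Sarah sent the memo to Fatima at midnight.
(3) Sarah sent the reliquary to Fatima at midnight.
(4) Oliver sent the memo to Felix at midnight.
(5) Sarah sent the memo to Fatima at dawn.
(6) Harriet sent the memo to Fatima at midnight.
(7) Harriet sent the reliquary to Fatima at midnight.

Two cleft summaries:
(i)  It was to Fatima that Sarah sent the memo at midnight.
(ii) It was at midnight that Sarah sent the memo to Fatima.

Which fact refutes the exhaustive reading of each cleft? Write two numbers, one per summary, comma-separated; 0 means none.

1, 5

(i): focus "Fatima". Looking for Sarah as agent and the memo as thing and at midnight as setting with some other recipient — fact (1) has Idris there. Refuted.
(ii): focus "at midnight". Looking for Sarah as agent and the memo as thing and Fatima as recipient with some other setting — fact (5) has at dawn there. Refuted.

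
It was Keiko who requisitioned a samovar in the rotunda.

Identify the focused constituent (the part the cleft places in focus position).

Keiko

In an it-cleft "It was X that/who ...", the clefted constituent X is the focus; the that/who-clause expresses the presupposed open proposition.
Here the focus is "Keiko". The backgrounded (presupposed) material includes "a samovar" and "in the rotunda".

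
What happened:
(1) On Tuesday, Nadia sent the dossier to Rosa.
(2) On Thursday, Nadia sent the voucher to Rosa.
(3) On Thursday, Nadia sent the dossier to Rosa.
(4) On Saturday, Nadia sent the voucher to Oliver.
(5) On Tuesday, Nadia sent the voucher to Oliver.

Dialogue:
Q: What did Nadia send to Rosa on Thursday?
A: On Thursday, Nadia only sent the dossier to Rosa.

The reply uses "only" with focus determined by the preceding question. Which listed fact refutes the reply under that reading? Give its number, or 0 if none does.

Answering "What did ...?" puts focus on the thing — here, "the dossier".
"Only" then excludes alternative things while the background — Nadia as agent and Rosa as recipient and on Thursday as setting — is held fixed.
Fact (2) keeps Nadia as agent and Rosa as recipient and on Thursday as setting but has thing = the voucher; that refutes the reply.
(Fact (1) would refute a reading with focus on the setting — but that is not what the question asks.)

2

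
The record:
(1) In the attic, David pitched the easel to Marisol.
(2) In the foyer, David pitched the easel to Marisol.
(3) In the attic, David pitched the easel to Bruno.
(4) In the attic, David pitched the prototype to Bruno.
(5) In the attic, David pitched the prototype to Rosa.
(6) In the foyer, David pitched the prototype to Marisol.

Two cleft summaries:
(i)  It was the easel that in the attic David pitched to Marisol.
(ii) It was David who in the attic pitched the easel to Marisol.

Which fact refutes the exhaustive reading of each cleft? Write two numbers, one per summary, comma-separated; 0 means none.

(i): focus "the easel". No fact shares David as agent and Marisol as recipient and in the attic as setting with a different thing. 0.
(ii): focus "David". No fact shares the easel as thing and Marisol as recipient and in the attic as setting with a different agent. 0.

0, 0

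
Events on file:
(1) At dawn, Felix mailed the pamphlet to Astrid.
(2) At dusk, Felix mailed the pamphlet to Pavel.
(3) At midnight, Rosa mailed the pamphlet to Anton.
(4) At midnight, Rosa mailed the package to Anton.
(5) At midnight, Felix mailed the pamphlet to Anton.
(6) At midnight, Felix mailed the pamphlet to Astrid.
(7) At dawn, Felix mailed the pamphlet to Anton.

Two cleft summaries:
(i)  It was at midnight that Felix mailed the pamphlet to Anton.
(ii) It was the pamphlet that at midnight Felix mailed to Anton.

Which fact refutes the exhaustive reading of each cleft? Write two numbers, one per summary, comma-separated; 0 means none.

(i): focus "at midnight". Looking for agent = Felix, thing = the pamphlet, recipient = Anton with some other setting — fact (7) has at dawn there. Refuted.
(ii): focus "the pamphlet". No fact shares agent = Felix, recipient = Anton, setting = at midnight with a different thing. 0.

7, 0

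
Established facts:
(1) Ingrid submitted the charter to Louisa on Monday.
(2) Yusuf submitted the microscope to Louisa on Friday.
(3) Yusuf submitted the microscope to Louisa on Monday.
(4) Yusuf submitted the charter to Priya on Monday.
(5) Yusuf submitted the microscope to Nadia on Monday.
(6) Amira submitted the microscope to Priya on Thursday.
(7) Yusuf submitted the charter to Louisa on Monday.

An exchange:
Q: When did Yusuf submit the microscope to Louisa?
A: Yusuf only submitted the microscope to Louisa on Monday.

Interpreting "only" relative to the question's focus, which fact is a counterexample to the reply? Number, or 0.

2

Answering "When did ...?" puts focus on the setting — here, "on Monday".
"Only" then excludes alternative settings while the background — same agent, thing, recipient (Yusuf / the microscope / Louisa) — is held fixed.
Fact (2) shares the background with a different setting (on Friday) — counterexample.
(Fact (7) would refute a reading with focus on the thing — but that is not what the question asks.)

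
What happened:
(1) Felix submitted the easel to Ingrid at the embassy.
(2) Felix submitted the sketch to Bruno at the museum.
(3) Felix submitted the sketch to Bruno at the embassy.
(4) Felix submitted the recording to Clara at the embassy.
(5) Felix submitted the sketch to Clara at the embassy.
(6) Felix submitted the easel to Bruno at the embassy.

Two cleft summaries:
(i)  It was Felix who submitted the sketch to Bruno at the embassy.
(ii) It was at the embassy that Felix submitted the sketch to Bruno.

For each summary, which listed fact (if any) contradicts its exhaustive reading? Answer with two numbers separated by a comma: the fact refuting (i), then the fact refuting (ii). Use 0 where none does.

0, 2

(i): focus "Felix". No fact shares the sketch as thing and Bruno as recipient and at the embassy as setting with a different agent. 0.
(ii): focus "at the embassy". Looking for Felix as agent and the sketch as thing and Bruno as recipient with some other setting — fact (2) has at the museum there. Refuted.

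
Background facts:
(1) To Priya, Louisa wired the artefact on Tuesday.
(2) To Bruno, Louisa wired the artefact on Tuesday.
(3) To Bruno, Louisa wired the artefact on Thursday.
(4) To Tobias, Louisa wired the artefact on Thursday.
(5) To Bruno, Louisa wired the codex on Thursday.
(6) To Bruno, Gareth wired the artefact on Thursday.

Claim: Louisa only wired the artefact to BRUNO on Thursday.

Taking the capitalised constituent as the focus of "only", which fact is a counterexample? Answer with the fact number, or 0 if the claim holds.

4

Focus (in capitals) is "Bruno" — the recipient. "Only" excludes alternative recipients while holding fixed Louisa as agent and the artefact as thing and on Thursday as setting.
Fact (4) shares the background but differs in recipient (Tobias) — a counterexample.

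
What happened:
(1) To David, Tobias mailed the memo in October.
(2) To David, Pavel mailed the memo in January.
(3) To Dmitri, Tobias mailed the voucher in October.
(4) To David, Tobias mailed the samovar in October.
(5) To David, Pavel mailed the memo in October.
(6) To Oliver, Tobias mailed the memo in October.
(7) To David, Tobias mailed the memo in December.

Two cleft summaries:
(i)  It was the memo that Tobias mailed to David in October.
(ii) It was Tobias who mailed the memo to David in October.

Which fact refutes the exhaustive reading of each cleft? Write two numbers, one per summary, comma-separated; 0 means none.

4, 5

Summary (i) focuses "the memo" (the thing); background same agent, recipient, setting (Tobias / David / in October). Fact (4) matches that background with thing = the samovar — refutes (i).
Summary (ii) focuses "Tobias" (the agent); background same thing, recipient, setting (the memo / David / in October). Fact (5) matches that background with agent = Pavel — refutes (ii).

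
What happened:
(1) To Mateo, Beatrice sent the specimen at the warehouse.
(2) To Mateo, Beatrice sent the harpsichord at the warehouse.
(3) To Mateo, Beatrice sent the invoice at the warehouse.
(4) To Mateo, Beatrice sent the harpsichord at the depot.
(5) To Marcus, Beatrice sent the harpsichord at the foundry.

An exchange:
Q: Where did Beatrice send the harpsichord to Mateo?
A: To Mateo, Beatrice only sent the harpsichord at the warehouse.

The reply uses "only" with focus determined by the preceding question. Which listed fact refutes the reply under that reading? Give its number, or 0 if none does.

The question "Where did ...?" targets the setting, so in the reply the focus falls on "at the warehouse".
"Only" then excludes alternative settings while the background — Beatrice as agent and the harpsichord as thing and Mateo as recipient — is held fixed.
Fact (4) shares the background with a different setting (at the depot) — counterexample.
(Fact (1) would refute a reading with focus on the thing — but that is not what the question asks.)

4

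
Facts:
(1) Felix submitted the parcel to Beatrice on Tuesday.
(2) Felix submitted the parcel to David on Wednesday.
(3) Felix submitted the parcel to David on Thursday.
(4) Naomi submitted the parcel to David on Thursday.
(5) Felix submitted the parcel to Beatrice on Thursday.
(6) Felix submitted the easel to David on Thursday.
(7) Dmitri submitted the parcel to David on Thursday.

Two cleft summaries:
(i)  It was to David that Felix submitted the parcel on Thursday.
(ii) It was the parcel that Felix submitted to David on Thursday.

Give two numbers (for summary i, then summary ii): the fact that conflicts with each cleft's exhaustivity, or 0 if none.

5, 6

Summary (i) focuses "David" (the recipient); background agent = Felix, thing = the parcel, setting = on Thursday. Fact (5) matches that background with recipient = Beatrice — refutes (i).
Summary (ii) focuses "the parcel" (the thing); background agent = Felix, recipient = David, setting = on Thursday. Fact (6) matches that background with thing = the easel — refutes (ii).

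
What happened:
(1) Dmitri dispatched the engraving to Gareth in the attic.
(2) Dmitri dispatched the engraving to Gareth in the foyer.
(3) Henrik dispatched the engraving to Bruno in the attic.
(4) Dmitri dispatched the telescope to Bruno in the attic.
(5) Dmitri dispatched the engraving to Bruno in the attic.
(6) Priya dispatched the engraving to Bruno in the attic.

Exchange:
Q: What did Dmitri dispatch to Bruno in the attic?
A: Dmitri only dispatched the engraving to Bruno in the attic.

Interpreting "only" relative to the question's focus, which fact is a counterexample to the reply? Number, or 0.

4

Answering "What did ...?" puts focus on the thing — here, "the engraving".
So "only" ranges over things; the rest (agent = Dmitri, recipient = Bruno, setting = in the attic) is presupposed.
Fact (4) keeps agent = Dmitri, recipient = Bruno, setting = in the attic but has thing = the telescope; that refutes the reply.
(Fact (1) would refute a reading with focus on the recipient — but that is not what the question asks.)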